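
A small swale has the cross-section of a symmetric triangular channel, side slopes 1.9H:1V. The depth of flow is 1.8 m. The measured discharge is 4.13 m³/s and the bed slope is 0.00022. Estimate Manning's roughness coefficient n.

For a triangular section with side slope z = 1.9: A = zy² = 1.9×1.8² = 6.156 m²; P = 2y√(1+z²) = 2×1.8×2.147 = 7.73 m.
Hydraulic radius R = A/P = 6.156/7.73 = 0.7964 m.
Rearranging Manning's equation: n = (1/Q) A R^(2/3) S^(1/2) = (1/4.13) × 6.156 × 0.7964^(2/3) × √0.00022 = 0.019.

n = 0.019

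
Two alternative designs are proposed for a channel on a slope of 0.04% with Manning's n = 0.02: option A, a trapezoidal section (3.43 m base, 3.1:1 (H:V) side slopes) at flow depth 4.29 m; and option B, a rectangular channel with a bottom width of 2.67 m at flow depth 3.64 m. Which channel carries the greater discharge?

Channel A: With bottom width b = 3.43 m and side slope z = 3.1: A = (b + zy)y = (3.43 + 3.1×4.29)×4.29 = 71.77 m²; P = b + 2y√(1+z²) = 3.43 + 2×4.29×3.257 = 31.38 m. Hydraulic radius R = A/P = 71.77/31.38 = 2.287 m. Q_A = (1/0.02)·71.77·2.287^(2/3)·√0.0004 = 124.6 m³/s.
Channel B: Flow area A = b·y = 2.67 × 3.64 = 9.719 m². Wetted perimeter P = b + 2y = 2.67 + 2×3.64 = 9.95 m. Hydraulic radius R = A/P = 9.719/9.95 = 0.9768 m. Q_B = (1/0.02)·9.719·0.9768^(2/3)·√0.0004 = 9.568 m³/s.
Q_A = 124.6 m³/s vs Q_B = 9.568 m³/s, so channel A carries more.

channel A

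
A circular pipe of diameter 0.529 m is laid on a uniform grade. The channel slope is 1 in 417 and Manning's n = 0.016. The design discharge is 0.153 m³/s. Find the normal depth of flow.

y_n = 0.384 m

Manning's equation rearranged: A R^(2/3) = nQ / (1·√S) = 0.016 × 0.153 / (√0.002398) = 0.04999.
Try y = 0.288 m: A R^(2/3) = 0.03287 — low.
Try y = 0.384 m: A R^(2/3) = 0.05002 — ≈ 0.04999.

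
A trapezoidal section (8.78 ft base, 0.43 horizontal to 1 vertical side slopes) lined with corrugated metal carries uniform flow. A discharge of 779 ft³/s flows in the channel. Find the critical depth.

At critical depth, Q² T / (g A³) = 1, i.e. A³/T = Q²/g = 779²/32.2 = 18850.
Trying y = 4.04 ft: A³/T = 6260 — too small.
Trying y = 7.24 ft: A³/T = 42540 — too large.
Trying y = 5.67 ft: A³/T = 18840 — close enough.

y_c = 5.67 ft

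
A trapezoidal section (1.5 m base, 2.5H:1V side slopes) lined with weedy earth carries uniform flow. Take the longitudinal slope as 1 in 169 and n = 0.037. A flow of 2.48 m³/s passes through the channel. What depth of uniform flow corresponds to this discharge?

y_n = 0.672 m

Manning's equation rearranged: A R^(2/3) = nQ / (1·√S) = 0.037 × 2.48 / (√0.005917) = 1.193.
At y = 0.807 m: A R^(2/3) = 1.754 — over.
At y = 0.598 m: A R^(2/3) = 0.9387 — short.
At y = 0.672 m: A R^(2/3) = 1.194 — matches.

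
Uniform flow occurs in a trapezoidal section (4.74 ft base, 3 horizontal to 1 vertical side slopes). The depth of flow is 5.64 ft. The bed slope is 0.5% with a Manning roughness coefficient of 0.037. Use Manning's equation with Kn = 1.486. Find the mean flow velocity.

V = 5.94 ft/s

With bottom width b = 4.74 ft and side slope z = 3: A = (b + zy)y = (4.74 + 3×5.64)×5.64 = 122.2 ft²; P = b + 2y√(1+z²) = 4.74 + 2×5.64×3.162 = 40.41 ft.
Hydraulic radius R = A/P = 122.2/40.41 = 3.023 ft.
From Manning's equation, V = (1.486/n) R^(2/3) S^(1/2) = (1.486/0.037) × 3.023^(2/3) × 0.005^(1/2) = 5.94 ft/s.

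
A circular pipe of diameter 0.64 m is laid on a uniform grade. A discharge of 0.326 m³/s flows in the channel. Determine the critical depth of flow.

At critical depth, Q² T / (g A³) = 1, i.e. A³/T = Q²/g = 0.326²/9.81 = 0.01083.
Trying y = 0.271 m: A³/T = 0.003443 — short.
Trying y = 0.468 m: A³/T = 0.02823 — over.
Trying y = 0.366 m: A³/T = 0.01086 — close enough.

y_c = 0.366 m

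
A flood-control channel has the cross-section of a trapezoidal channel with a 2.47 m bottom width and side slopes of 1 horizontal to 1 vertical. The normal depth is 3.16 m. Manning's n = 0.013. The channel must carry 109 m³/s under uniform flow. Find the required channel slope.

With bottom width b = 2.47 m and side slope z = 1: A = (b + zy)y = (2.47 + 1×3.16)×3.16 = 17.79 m²; P = b + 2y√(1+z²) = 2.47 + 2×3.16×1.414 = 11.41 m.
Hydraulic radius R = A/P = 17.79/11.41 = 1.56 m.
From Manning's equation, S = [nQ / (1 A R^(2/3))]² = [0.013 × 109 / (1 × 17.79 × 1.56^(2/3))]² = 0.00351.

S = 0.00351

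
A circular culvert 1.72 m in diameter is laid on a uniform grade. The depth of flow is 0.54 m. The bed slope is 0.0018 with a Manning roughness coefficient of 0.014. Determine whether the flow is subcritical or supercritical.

subcritical

For a circular section of diameter D = 1.72 m at depth y = 0.54 m, the central angle is θ = 2 arccos(1 − 2y/D) = 2.379 rad. Then A = (D²/8)(θ − sin θ) = 0.6243 m² and P = Dθ/2 = 2.046 m.
Hydraulic radius R = A/P = 0.6243/2.046 = 0.3052 m.
V = (1/n) R^(2/3) √S = (1/0.014) × 0.3052^(2/3) × √0.0018 = 1.374 m/s. Hydraulic depth D_h = A/T = 0.6243/1.596 = 0.3911 m.
Froude number Fr = V/√(g·D_h) = 1.374/√(9.81×0.3911) = 0.701, which is less than 1, so the flow is subcritical.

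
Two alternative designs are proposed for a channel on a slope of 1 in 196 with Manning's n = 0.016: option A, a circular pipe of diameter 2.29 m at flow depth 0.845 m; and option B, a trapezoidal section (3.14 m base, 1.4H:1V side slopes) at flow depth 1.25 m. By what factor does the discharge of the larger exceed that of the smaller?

6.5

Channel A: For a circular section of diameter D = 2.29 m at depth y = 0.845 m, the central angle is θ = 2 arccos(1 − 2y/D) = 2.611 rad. Then A = (D²/8)(θ − sin θ) = 1.38 m² and P = Dθ/2 = 2.99 m. Hydraulic radius R = A/P = 1.38/2.99 = 0.4616 m. Q_A = (1/0.016)·1.38·0.4616^(2/3)·√0.005102 = 3.681 m³/s.
Channel B: With bottom width b = 3.14 m and side slope z = 1.4: A = (b + zy)y = (3.14 + 1.4×1.25)×1.25 = 6.113 m²; P = b + 2y√(1+z²) = 3.14 + 2×1.25×1.72 = 7.441 m. Hydraulic radius R = A/P = 6.113/7.441 = 0.8214 m. Q_B = (1/0.016)·6.113·0.8214^(2/3)·√0.005102 = 23.93 m³/s.
The larger discharge is 23.93 m³/s and the smaller is 3.681 m³/s; the ratio is 6.5.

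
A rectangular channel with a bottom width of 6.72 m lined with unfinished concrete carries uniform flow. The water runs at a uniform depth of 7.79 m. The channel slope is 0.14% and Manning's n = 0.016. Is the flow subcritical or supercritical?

Flow area A = b·y = 6.72 × 7.79 = 52.35 m². Wetted perimeter P = b + 2y = 6.72 + 2×7.79 = 22.3 m.
Hydraulic radius R = A/P = 52.35/22.3 = 2.347 m.
V = (1/n) R^(2/3) √S = (1/0.016) × 2.347^(2/3) × √0.0014 = 4.131 m/s. Hydraulic depth D_h = A/T = 52.35/6.72 = 7.79 m.
Froude number Fr = V/√(g·D_h) = 4.131/√(9.81×7.79) = 0.473, which is less than 1, so the flow is subcritical.

subcritical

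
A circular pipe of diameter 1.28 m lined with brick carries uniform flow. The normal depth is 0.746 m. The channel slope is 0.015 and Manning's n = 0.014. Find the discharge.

For a circular section of diameter D = 1.28 m at depth y = 0.746 m, the central angle is θ = 2 arccos(1 − 2y/D) = 3.474 rad. Then A = (D²/8)(θ − sin θ) = 0.7785 m² and P = Dθ/2 = 2.224 m.
Hydraulic radius R = A/P = 0.7785/2.224 = 0.3501 m.
Manning's equation: Q = (1/n) A R^(2/3) S^(1/2) = (1/0.014) × 0.7785 × 0.3501^(2/3) × 0.015^(1/2) = 3.38 m³/s.

Q = 3.38 m³/s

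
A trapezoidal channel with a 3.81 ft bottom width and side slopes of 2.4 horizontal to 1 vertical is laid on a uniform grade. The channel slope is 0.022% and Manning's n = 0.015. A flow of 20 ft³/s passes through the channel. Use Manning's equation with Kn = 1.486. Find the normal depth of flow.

y_n = 1.68 ft

Manning's equation rearranged: A R^(2/3) = nQ / (1.486·√S) = 0.015 × 20 / (1.486 × √0.00022) = 13.61.
Try y = 1.28 ft: A R^(2/3) = 7.853 — too small.
Try y = 1.95 ft: A R^(2/3) = 18.56 — too large.
Try y = 1.68 ft: A R^(2/3) = 13.61 — close enough.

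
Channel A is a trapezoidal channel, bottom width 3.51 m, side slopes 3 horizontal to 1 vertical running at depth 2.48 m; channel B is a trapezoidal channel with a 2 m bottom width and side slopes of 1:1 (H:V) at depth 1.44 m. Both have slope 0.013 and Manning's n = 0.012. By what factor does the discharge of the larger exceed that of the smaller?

Channel A: With bottom width b = 3.51 m and side slope z = 3: A = (b + zy)y = (3.51 + 3×2.48)×2.48 = 27.16 m²; P = b + 2y√(1+z²) = 3.51 + 2×2.48×3.162 = 19.19 m. Hydraulic radius R = A/P = 27.16/19.19 = 1.415 m. Q_A = (1/0.012)·27.16·1.415^(2/3)·√0.013 = 325.2 m³/s.
Channel B: With bottom width b = 2 m and side slope z = 1: A = (b + zy)y = (2 + 1×1.44)×1.44 = 4.954 m²; P = b + 2y√(1+z²) = 2 + 2×1.44×1.414 = 6.073 m. Hydraulic radius R = A/P = 4.954/6.073 = 0.8157 m. Q_B = (1/0.012)·4.954·0.8157^(2/3)·√0.013 = 41.09 m³/s.
The larger discharge is 325.2 m³/s and the smaller is 41.09 m³/s; the ratio is 7.91.

7.91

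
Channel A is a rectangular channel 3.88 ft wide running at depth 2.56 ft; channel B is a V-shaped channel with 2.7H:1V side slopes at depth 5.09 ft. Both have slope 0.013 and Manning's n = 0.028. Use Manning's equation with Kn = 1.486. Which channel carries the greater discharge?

Channel A: Flow area A = b·y = 3.88 × 2.56 = 9.933 ft². Wetted perimeter P = b + 2y = 3.88 + 2×2.56 = 9 ft. Hydraulic radius R = A/P = 9.933/9 = 1.104 ft. Q_A = (1.486/0.028)·9.933·1.104^(2/3)·√0.013 = 64.19 ft³/s.
Channel B: For a triangular section with side slope z = 2.7: A = zy² = 2.7×5.09² = 69.95 ft²; P = 2y√(1+z²) = 2×5.09×2.879 = 29.31 ft. Hydraulic radius R = A/P = 69.95/29.31 = 2.387 ft. Q_B = (1.486/0.028)·69.95·2.387^(2/3)·√0.013 = 755.9 ft³/s.
Q_A = 64.19 ft³/s vs Q_B = 755.9 ft³/s, so channel B carries more.

channel B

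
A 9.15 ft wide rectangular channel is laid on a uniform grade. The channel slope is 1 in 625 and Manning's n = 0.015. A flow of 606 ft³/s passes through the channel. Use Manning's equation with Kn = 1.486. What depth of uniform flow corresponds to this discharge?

y_n = 8.16 ft

Manning's equation rearranged: A R^(2/3) = nQ / (1.486·√S) = 0.015 × 606 / (1.486 × √0.0016) = 152.9.
Trying y = 5.75 ft: A R^(2/3) = 98.15 — too small.
Trying y = 9.48 ft: A R^(2/3) = 183.9 — too large.
Trying y = 8.16 ft: A R^(2/3) = 152.9 — ≈ 152.9.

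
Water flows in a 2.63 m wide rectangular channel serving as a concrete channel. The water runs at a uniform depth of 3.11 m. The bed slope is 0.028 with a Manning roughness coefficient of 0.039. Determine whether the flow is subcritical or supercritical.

subcritical

Flow area A = b·y = 2.63 × 3.11 = 8.179 m². Wetted perimeter P = b + 2y = 2.63 + 2×3.11 = 8.85 m.
Hydraulic radius R = A/P = 8.179/8.85 = 0.9242 m.
V = (1/n) R^(2/3) √S = (1/0.039) × 0.9242^(2/3) × √0.028 = 4.071 m/s. Hydraulic depth D_h = A/T = 8.179/2.63 = 3.11 m.
Froude number Fr = V/√(g·D_h) = 4.071/√(9.81×3.11) = 0.737, which is less than 1, so the flow is subcritical.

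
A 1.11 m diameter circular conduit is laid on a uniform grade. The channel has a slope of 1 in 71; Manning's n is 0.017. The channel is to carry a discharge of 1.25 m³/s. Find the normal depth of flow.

y_n = 0.512 m

Manning's equation rearranged: A R^(2/3) = nQ / (1·√S) = 0.017 × 1.25 / (√0.01408) = 0.1791.
Trying y = 0.364 m: A R^(2/3) = 0.09567 — short.
Trying y = 0.512 m: A R^(2/3) = 0.1791 — ≈ 0.1791.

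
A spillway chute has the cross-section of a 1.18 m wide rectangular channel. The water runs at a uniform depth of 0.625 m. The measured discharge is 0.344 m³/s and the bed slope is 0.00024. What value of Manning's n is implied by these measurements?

n = 0.015

Flow area A = b·y = 1.18 × 0.625 = 0.7375 m². Wetted perimeter P = b + 2y = 1.18 + 2×0.625 = 2.43 m.
Hydraulic radius R = A/P = 0.7375/2.43 = 0.3035 m.
Rearranging Manning's equation: n = (1/Q) A R^(2/3) S^(1/2) = (1/0.344) × 0.7375 × 0.3035^(2/3) × √0.00024 = 0.015.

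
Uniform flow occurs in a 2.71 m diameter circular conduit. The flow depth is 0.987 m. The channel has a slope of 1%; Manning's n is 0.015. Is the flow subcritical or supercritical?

For a circular section of diameter D = 2.71 m at depth y = 0.987 m, the central angle is θ = 2 arccos(1 − 2y/D) = 2.592 rad. Then A = (D²/8)(θ − sin θ) = 1.899 m² and P = Dθ/2 = 3.511 m.
Hydraulic radius R = A/P = 1.899/3.511 = 0.5408 m.
V = (1/n) R^(2/3) √S = (1/0.015) × 0.5408^(2/3) × √0.01 = 4.425 m/s. Hydraulic depth D_h = A/T = 1.899/2.608 = 0.7282 m.
Froude number Fr = V/√(g·D_h) = 4.425/√(9.81×0.7282) = 1.66, which is greater than 1, so the flow is supercritical.

supercritical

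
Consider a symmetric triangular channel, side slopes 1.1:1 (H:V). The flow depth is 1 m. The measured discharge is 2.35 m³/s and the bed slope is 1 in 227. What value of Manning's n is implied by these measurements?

n = 0.016

For a triangular section with side slope z = 1.1: A = zy² = 1.1×1² = 1.1 m²; P = 2y√(1+z²) = 2×1×1.487 = 2.973 m.
Hydraulic radius R = A/P = 1.1/2.973 = 0.37 m.
Rearranging Manning's equation: n = (1/Q) A R^(2/3) S^(1/2) = (1/2.35) × 1.1 × 0.37^(2/3) × √0.004405 = 0.016.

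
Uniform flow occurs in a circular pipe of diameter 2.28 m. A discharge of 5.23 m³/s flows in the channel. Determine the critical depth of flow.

At critical depth, Q² T / (g A³) = 1, i.e. A³/T = Q²/g = 5.23²/9.81 = 2.788.
At y = 0.744 m: A³/T = 0.7245 — too small.
At y = 1.25 m: A³/T = 5.304 — too large.
At y = 1.06 m: A³/T = 2.825 — ≈ 2.788.

y_c = 1.06 m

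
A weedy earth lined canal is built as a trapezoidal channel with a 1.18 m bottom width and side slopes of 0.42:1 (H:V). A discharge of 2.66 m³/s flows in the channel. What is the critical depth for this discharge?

y_c = 0.733 m

At critical depth, Q² T / (g A³) = 1, i.e. A³/T = Q²/g = 2.66²/9.81 = 0.7213.
At y = 0.852 m: A³/T = 1.187 — over.
At y = 0.733 m: A³/T = 0.7224 — matches.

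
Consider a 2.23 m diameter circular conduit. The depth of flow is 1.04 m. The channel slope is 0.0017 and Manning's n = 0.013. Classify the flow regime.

For a circular section of diameter D = 2.23 m at depth y = 1.04 m, the central angle is θ = 2 arccos(1 − 2y/D) = 3.007 rad. Then A = (D²/8)(θ − sin θ) = 1.786 m² and P = Dθ/2 = 3.353 m.
Hydraulic radius R = A/P = 1.786/3.353 = 0.5326 m.
V = (1/n) R^(2/3) √S = (1/0.013) × 0.5326^(2/3) × √0.0017 = 2.084 m/s. Hydraulic depth D_h = A/T = 1.786/2.225 = 0.8026 m.
Froude number Fr = V/√(g·D_h) = 2.084/√(9.81×0.8026) = 0.743, which is less than 1, so the flow is subcritical.

subcritical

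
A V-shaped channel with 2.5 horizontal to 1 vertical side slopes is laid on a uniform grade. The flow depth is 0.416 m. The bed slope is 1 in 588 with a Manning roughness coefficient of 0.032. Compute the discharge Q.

For a triangular section with side slope z = 2.5: A = zy² = 2.5×0.416² = 0.4326 m²; P = 2y√(1+z²) = 2×0.416×2.693 = 2.24 m.
Hydraulic radius R = A/P = 0.4326/2.24 = 0.1931 m.
Manning's equation: Q = (1/n) A R^(2/3) S^(1/2) = (1/0.032) × 0.4326 × 0.1931^(2/3) × 0.001701^(1/2) = 0.186 m³/s.

Q = 0.186 m³/s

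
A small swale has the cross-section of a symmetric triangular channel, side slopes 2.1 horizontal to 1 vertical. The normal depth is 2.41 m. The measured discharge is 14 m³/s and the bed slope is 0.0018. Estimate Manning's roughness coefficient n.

For a triangular section with side slope z = 2.1: A = zy² = 2.1×2.41² = 12.2 m²; P = 2y√(1+z²) = 2×2.41×2.326 = 11.21 m.
Hydraulic radius R = A/P = 12.2/11.21 = 1.088 m.
Rearranging Manning's equation: n = (1/Q) A R^(2/3) S^(1/2) = (1/14) × 12.2 × 1.088^(2/3) × √0.0018 = 0.0391.

n = 0.0391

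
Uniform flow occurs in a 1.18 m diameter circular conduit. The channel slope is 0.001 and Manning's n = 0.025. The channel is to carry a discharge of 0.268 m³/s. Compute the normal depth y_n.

Manning's equation rearranged: A R^(2/3) = nQ / (1·√S) = 0.025 × 0.268 / (√0.001) = 0.2119.
Trying y = 0.487 m: A R^(2/3) = 0.1729 — low.
Trying y = 0.629 m: A R^(2/3) = 0.2697 — high.
Trying y = 0.546 m: A R^(2/3) = 0.212 — close enough.

y_n = 0.546 m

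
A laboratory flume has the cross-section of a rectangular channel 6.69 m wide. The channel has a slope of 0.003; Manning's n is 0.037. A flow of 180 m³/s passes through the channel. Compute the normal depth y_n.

Manning's equation rearranged: A R^(2/3) = nQ / (1·√S) = 0.037 × 180 / (√0.003) = 121.6.
Try y = 11.6 m: A R^(2/3) = 146.6 — high.
Try y = 8.69 m: A R^(2/3) = 104.7 — low.
Try y = 9.87 m: A R^(2/3) = 121.6 — close enough.

y_n = 9.87 m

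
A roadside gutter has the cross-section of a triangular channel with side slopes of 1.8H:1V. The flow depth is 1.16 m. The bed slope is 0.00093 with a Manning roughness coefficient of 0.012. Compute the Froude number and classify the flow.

subcritical

For a triangular section with side slope z = 1.8: A = zy² = 1.8×1.16² = 2.422 m²; P = 2y√(1+z²) = 2×1.16×2.059 = 4.777 m.
Hydraulic radius R = A/P = 2.422/4.777 = 0.507 m.
V = (1/n) R^(2/3) √S = (1/0.012) × 0.507^(2/3) × √0.00093 = 1.616 m/s. Hydraulic depth D_h = A/T = 2.422/4.176 = 0.58 m.
Froude number Fr = V/√(g·D_h) = 1.616/√(9.81×0.58) = 0.677, which is less than 1, so the flow is subcritical.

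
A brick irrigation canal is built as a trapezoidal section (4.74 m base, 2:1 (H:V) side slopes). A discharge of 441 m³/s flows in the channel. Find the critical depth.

y_c = 5.25 m

At critical depth, Q² T / (g A³) = 1, i.e. A³/T = Q²/g = 441²/9.81 = 19820.
Try y = 4.49 m: A³/T = 10300 — too small.
Try y = 5.25 m: A³/T = 19900 — matches.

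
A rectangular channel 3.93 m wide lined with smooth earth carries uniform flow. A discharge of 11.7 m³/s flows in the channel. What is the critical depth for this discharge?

For a rectangular channel, critical depth y_c = (q²/g)^(1/3) where q = Q/b = 11.7/3.93 = 2.977 m²/s.
So y_c = (2.977²/9.81)^(1/3) = 0.967 m.

y_c = 0.967 m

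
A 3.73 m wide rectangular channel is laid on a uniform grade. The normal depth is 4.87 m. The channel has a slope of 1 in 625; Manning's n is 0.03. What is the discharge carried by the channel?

Flow area A = b·y = 3.73 × 4.87 = 18.17 m². Wetted perimeter P = b + 2y = 3.73 + 2×4.87 = 13.47 m.
Hydraulic radius R = A/P = 18.17/13.47 = 1.349 m.
Manning's equation: Q = (1/n) A R^(2/3) S^(1/2) = (1/0.03) × 18.17 × 1.349^(2/3) × 0.0016^(1/2) = 29.6 m³/s.

Q = 29.6 m³/s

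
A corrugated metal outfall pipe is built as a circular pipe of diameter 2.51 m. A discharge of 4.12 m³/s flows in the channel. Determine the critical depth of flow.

y_c = 0.906 m

At critical depth, Q² T / (g A³) = 1, i.e. A³/T = Q²/g = 4.12²/9.81 = 1.73.
At y = 0.636 m: A³/T = 0.4389 — too small.
At y = 1.11 m: A³/T = 3.773 — too large.
At y = 0.906 m: A³/T = 1.729 — ≈ 1.73.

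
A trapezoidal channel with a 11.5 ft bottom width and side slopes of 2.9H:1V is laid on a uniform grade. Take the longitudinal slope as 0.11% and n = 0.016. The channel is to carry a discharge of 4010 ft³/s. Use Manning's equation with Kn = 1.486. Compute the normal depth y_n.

Manning's equation rearranged: A R^(2/3) = nQ / (1.486·√S) = 0.016 × 4010 / (1.486 × √0.0011) = 1302.
Try y = 12.9 ft: A R^(2/3) = 2300 — too large.
Try y = 7.72 ft: A R^(2/3) = 707.2 — too small.
Try y = 10.1 ft: A R^(2/3) = 1300 — ≈ 1302.

y_n = 10.1 ft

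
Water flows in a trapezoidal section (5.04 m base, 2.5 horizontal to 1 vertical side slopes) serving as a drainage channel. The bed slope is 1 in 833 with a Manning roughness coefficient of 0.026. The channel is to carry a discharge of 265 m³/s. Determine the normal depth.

y_n = 5.33 m

Manning's equation rearranged: A R^(2/3) = nQ / (1·√S) = 0.026 × 265 / (√0.0012) = 198.9.
Try y = 4.61 m: A R^(2/3) = 142.8 — too small.
Try y = 5.97 m: A R^(2/3) = 259.1 — too large.
Try y = 5.33 m: A R^(2/3) = 199.1 — matches.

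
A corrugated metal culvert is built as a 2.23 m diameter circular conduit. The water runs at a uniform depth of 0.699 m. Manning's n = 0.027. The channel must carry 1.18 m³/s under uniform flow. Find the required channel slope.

S = 0.00319

For a circular section of diameter D = 2.23 m at depth y = 0.699 m, the central angle is θ = 2 arccos(1 − 2y/D) = 2.377 rad. Then A = (D²/8)(θ − sin θ) = 1.047 m² and P = Dθ/2 = 2.65 m.
Hydraulic radius R = A/P = 1.047/2.65 = 0.3951 m.
From Manning's equation, S = [nQ / (1 A R^(2/3))]² = [0.027 × 1.18 / (1 × 1.047 × 0.3951^(2/3))]² = 0.00319.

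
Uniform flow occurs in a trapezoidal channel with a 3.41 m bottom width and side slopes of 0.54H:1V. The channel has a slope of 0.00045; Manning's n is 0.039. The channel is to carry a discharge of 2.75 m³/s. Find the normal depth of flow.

Manning's equation rearranged: A R^(2/3) = nQ / (1·√S) = 0.039 × 2.75 / (√0.00045) = 5.056.
At y = 1.08 m: A R^(2/3) = 3.513 — short.
At y = 1.55 m: A R^(2/3) = 6.359 — over.
At y = 1.35 m: A R^(2/3) = 5.063 — ≈ 5.056.

y_n = 1.35 m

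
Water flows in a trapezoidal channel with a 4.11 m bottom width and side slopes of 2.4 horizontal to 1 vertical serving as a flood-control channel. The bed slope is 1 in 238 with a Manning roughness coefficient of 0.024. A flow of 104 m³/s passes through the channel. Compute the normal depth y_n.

Manning's equation rearranged: A R^(2/3) = nQ / (1·√S) = 0.024 × 104 / (√0.004202) = 38.51.
At y = 3.33 m: A R^(2/3) = 61.41 — too large.
At y = 2 m: A R^(2/3) = 20.44 — too small.
At y = 2.69 m: A R^(2/3) = 38.4 — close enough.

y_n = 2.69 m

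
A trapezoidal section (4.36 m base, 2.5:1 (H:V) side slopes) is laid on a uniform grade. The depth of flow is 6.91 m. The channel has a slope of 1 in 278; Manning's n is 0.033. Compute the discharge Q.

Q = 638 m³/s

With bottom width b = 4.36 m and side slope z = 2.5: A = (b + zy)y = (4.36 + 2.5×6.91)×6.91 = 149.5 m²; P = b + 2y√(1+z²) = 4.36 + 2×6.91×2.693 = 41.57 m.
Hydraulic radius R = A/P = 149.5/41.57 = 3.596 m.
Manning's equation: Q = (1/n) A R^(2/3) S^(1/2) = (1/0.033) × 149.5 × 3.596^(2/3) × 0.003597^(1/2) = 638 m³/s.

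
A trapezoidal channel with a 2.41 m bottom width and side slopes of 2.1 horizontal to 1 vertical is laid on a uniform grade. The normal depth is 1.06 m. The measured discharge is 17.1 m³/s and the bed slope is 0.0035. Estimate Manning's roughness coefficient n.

n = 0.013

With bottom width b = 2.41 m and side slope z = 2.1: A = (b + zy)y = (2.41 + 2.1×1.06)×1.06 = 4.914 m²; P = b + 2y√(1+z²) = 2.41 + 2×1.06×2.326 = 7.341 m.
Hydraulic radius R = A/P = 4.914/7.341 = 0.6694 m.
Rearranging Manning's equation: n = (1/Q) A R^(2/3) S^(1/2) = (1/17.1) × 4.914 × 0.6694^(2/3) × √0.0035 = 0.013.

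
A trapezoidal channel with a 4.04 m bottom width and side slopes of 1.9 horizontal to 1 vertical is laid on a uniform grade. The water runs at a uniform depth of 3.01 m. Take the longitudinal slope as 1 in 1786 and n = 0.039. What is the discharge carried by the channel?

With bottom width b = 4.04 m and side slope z = 1.9: A = (b + zy)y = (4.04 + 1.9×3.01)×3.01 = 29.37 m²; P = b + 2y√(1+z²) = 4.04 + 2×3.01×2.147 = 16.97 m.
Hydraulic radius R = A/P = 29.37/16.97 = 1.731 m.
Manning's equation: Q = (1/n) A R^(2/3) S^(1/2) = (1/0.039) × 29.37 × 1.731^(2/3) × 0.0005599^(1/2) = 25.7 m³/s.

Q = 25.7 m³/s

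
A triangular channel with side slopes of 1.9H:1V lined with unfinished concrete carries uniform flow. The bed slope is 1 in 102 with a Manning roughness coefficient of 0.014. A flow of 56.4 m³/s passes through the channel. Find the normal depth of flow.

Manning's equation rearranged: A R^(2/3) = nQ / (1·√S) = 0.014 × 56.4 / (√0.009804) = 7.975.
Trying y = 1.64 m: A R^(2/3) = 4.127 — low.
Trying y = 2.62 m: A R^(2/3) = 14.39 — high.
Trying y = 2.1 m: A R^(2/3) = 7.978 — ≈ 7.975.

y_n = 2.1 m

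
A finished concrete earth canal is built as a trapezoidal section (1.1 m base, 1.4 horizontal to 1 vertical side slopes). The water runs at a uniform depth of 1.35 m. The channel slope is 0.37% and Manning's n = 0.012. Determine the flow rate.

With bottom width b = 1.1 m and side slope z = 1.4: A = (b + zy)y = (1.1 + 1.4×1.35)×1.35 = 4.037 m²; P = b + 2y√(1+z²) = 1.1 + 2×1.35×1.72 = 5.745 m.
Hydraulic radius R = A/P = 4.037/5.745 = 0.7026 m.
Manning's equation: Q = (1/n) A R^(2/3) S^(1/2) = (1/0.012) × 4.037 × 0.7026^(2/3) × 0.0037^(1/2) = 16.2 m³/s.

Q = 16.2 m³/s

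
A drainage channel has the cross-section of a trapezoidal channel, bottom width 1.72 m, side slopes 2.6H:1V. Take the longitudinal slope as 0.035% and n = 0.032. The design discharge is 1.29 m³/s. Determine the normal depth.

y_n = 0.86 m

Manning's equation rearranged: A R^(2/3) = nQ / (1·√S) = 0.032 × 1.29 / (√0.00035) = 2.207.
Trying y = 0.764 m: A R^(2/3) = 1.721 — short.
Trying y = 1.08 m: A R^(2/3) = 3.602 — over.
Trying y = 0.86 m: A R^(2/3) = 2.207 — matches.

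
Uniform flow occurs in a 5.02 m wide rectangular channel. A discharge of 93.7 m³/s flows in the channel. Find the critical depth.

For a rectangular channel, critical depth y_c = (q²/g)^(1/3) where q = Q/b = 93.7/5.02 = 18.67 m²/s.
So y_c = (18.67²/9.81)^(1/3) = 3.29 m.

y_c = 3.29 m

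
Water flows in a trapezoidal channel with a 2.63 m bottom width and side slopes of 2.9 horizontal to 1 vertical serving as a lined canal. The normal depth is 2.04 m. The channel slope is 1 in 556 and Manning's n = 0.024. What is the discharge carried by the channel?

With bottom width b = 2.63 m and side slope z = 2.9: A = (b + zy)y = (2.63 + 2.9×2.04)×2.04 = 17.43 m²; P = b + 2y√(1+z²) = 2.63 + 2×2.04×3.068 = 15.15 m.
Hydraulic radius R = A/P = 17.43/15.15 = 1.151 m.
Manning's equation: Q = (1/n) A R^(2/3) S^(1/2) = (1/0.024) × 17.43 × 1.151^(2/3) × 0.001799^(1/2) = 33.8 m³/s.

Q = 33.8 m³/s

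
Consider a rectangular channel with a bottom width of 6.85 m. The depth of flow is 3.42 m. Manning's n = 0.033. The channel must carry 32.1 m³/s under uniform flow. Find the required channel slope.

S = 0.000999

Flow area A = b·y = 6.85 × 3.42 = 23.43 m². Wetted perimeter P = b + 2y = 6.85 + 2×3.42 = 13.69 m.
Hydraulic radius R = A/P = 23.43/13.69 = 1.711 m.
From Manning's equation, S = [nQ / (1 A R^(2/3))]² = [0.033 × 32.1 / (1 × 23.43 × 1.711^(2/3))]² = 0.000999.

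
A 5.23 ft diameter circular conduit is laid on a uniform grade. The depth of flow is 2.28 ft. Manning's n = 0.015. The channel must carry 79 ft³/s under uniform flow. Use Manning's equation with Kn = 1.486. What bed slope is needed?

S = 0.00622

For a circular section of diameter D = 5.23 ft at depth y = 2.28 ft, the central angle is θ = 2 arccos(1 − 2y/D) = 2.885 rad. Then A = (D²/8)(θ − sin θ) = 8.994 ft² and P = Dθ/2 = 7.543 ft.
Hydraulic radius R = A/P = 8.994/7.543 = 1.192 ft.
From Manning's equation, S = [nQ / (1.486 A R^(2/3))]² = [0.015 × 79 / (1.486 × 8.994 × 1.192^(2/3))]² = 0.00622.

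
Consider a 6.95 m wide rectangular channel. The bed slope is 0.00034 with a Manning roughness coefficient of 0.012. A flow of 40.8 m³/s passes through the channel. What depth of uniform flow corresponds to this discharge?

Manning's equation rearranged: A R^(2/3) = nQ / (1·√S) = 0.012 × 40.8 / (√0.00034) = 26.55.
Trying y = 2.02 m: A R^(2/3) = 16.53 — too small.
Trying y = 3.5 m: A R^(2/3) = 35.24 — too large.
Trying y = 2.84 m: A R^(2/3) = 26.58 — ≈ 26.55.

y_n = 2.84 m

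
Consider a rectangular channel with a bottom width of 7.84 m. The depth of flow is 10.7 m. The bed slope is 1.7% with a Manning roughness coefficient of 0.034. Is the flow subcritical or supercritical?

Flow area A = b·y = 7.84 × 10.7 = 83.89 m². Wetted perimeter P = b + 2y = 7.84 + 2×10.7 = 29.24 m.
Hydraulic radius R = A/P = 83.89/29.24 = 2.869 m.
V = (1/n) R^(2/3) √S = (1/0.034) × 2.869^(2/3) × √0.017 = 7.743 m/s. Hydraulic depth D_h = A/T = 83.89/7.84 = 10.7 m.
Froude number Fr = V/√(g·D_h) = 7.743/√(9.81×10.7) = 0.756, which is less than 1, so the flow is subcritical.

subcritical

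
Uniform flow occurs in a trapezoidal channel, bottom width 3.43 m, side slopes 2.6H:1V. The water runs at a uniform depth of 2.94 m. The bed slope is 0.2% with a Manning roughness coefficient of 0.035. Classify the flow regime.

subcritical

With bottom width b = 3.43 m and side slope z = 2.6: A = (b + zy)y = (3.43 + 2.6×2.94)×2.94 = 32.56 m²; P = b + 2y√(1+z²) = 3.43 + 2×2.94×2.786 = 19.81 m.
Hydraulic radius R = A/P = 32.56/19.81 = 1.644 m.
V = (1/n) R^(2/3) √S = (1/0.035) × 1.644^(2/3) × √0.002 = 1.779 m/s. Hydraulic depth D_h = A/T = 32.56/18.72 = 1.739 m.
Froude number Fr = V/√(g·D_h) = 1.779/√(9.81×1.739) = 0.431, which is less than 1, so the flow is subcritical.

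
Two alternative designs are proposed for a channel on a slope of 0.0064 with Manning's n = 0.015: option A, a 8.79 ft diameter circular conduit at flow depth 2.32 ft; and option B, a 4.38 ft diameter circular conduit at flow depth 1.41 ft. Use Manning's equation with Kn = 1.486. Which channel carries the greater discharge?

channel A

Channel A: For a circular section of diameter D = 8.79 ft at depth y = 2.32 ft, the central angle is θ = 2 arccos(1 − 2y/D) = 2.158 rad. Then A = (D²/8)(θ − sin θ) = 12.8 ft² and P = Dθ/2 = 9.485 ft. Hydraulic radius R = A/P = 12.8/9.485 = 1.35 ft. Q_A = (1.486/0.015)·12.8·1.35^(2/3)·√0.0064 = 124 ft³/s.
Channel B: For a circular section of diameter D = 4.38 ft at depth y = 1.41 ft, the central angle is θ = 2 arccos(1 − 2y/D) = 2.413 rad. Then A = (D²/8)(θ − sin θ) = 4.191 ft² and P = Dθ/2 = 5.285 ft. Hydraulic radius R = A/P = 4.191/5.285 = 0.793 ft. Q_B = (1.486/0.015)·4.191·0.793^(2/3)·√0.0064 = 28.46 ft³/s.
Q_A = 124 ft³/s vs Q_B = 28.46 ft³/s, so channel A carries more.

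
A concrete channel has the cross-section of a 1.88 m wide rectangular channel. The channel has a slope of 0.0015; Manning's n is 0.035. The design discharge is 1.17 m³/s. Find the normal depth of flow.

Manning's equation rearranged: A R^(2/3) = nQ / (1·√S) = 0.035 × 1.17 / (√0.0015) = 1.057.
Trying y = 1.06 m: A R^(2/3) = 1.252 — too large.
Trying y = 0.933 m: A R^(2/3) = 1.058 — ≈ 1.057.

y_n = 0.933 m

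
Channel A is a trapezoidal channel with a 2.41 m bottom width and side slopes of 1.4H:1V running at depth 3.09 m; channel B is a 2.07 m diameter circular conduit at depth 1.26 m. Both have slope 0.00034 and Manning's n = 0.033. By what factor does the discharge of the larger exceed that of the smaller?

Channel A: With bottom width b = 2.41 m and side slope z = 1.4: A = (b + zy)y = (2.41 + 1.4×3.09)×3.09 = 20.81 m²; P = b + 2y√(1+z²) = 2.41 + 2×3.09×1.72 = 13.04 m. Hydraulic radius R = A/P = 20.81/13.04 = 1.596 m. Q_A = (1/0.033)·20.81·1.596^(2/3)·√0.00034 = 15.88 m³/s.
Channel B: For a circular section of diameter D = 2.07 m at depth y = 1.26 m, the central angle is θ = 2 arccos(1 − 2y/D) = 3.58 rad. Then A = (D²/8)(θ − sin θ) = 2.145 m² and P = Dθ/2 = 3.705 m. Hydraulic radius R = A/P = 2.145/3.705 = 0.5788 m. Q_B = (1/0.033)·2.145·0.5788^(2/3)·√0.00034 = 0.8324 m³/s.
The larger discharge is 15.88 m³/s and the smaller is 0.8324 m³/s; the ratio is 19.1.

19.1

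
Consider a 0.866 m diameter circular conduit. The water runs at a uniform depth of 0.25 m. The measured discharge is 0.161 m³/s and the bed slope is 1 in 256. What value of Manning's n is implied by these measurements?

For a circular section of diameter D = 0.866 m at depth y = 0.25 m, the central angle is θ = 2 arccos(1 − 2y/D) = 2.269 rad. Then A = (D²/8)(θ − sin θ) = 0.1409 m² and P = Dθ/2 = 0.9824 m.
Hydraulic radius R = A/P = 0.1409/0.9824 = 0.1434 m.
Rearranging Manning's equation: n = (1/Q) A R^(2/3) S^(1/2) = (1/0.161) × 0.1409 × 0.1434^(2/3) × √0.003906 = 0.015.

n = 0.015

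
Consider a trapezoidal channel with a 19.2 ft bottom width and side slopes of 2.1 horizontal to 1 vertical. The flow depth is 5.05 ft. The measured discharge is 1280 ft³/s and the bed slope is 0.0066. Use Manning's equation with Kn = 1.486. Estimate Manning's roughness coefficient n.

n = 0.0329

With bottom width b = 19.2 ft and side slope z = 2.1: A = (b + zy)y = (19.2 + 2.1×5.05)×5.05 = 150.5 ft²; P = b + 2y√(1+z²) = 19.2 + 2×5.05×2.326 = 42.69 ft.
Hydraulic radius R = A/P = 150.5/42.69 = 3.526 ft.
Rearranging Manning's equation: n = (1.486/Q) A R^(2/3) S^(1/2) = (1.486/1280) × 150.5 × 3.526^(2/3) × √0.0066 = 0.0329.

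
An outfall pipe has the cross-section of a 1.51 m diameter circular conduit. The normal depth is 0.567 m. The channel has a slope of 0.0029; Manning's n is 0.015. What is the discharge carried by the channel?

Q = 1.01 m³/s

For a circular section of diameter D = 1.51 m at depth y = 0.567 m, the central angle is θ = 2 arccos(1 − 2y/D) = 2.638 rad. Then A = (D²/8)(θ − sin θ) = 0.6145 m² and P = Dθ/2 = 1.992 m.
Hydraulic radius R = A/P = 0.6145/1.992 = 0.3085 m.
Manning's equation: Q = (1/n) A R^(2/3) S^(1/2) = (1/0.015) × 0.6145 × 0.3085^(2/3) × 0.0029^(1/2) = 1.01 m³/s.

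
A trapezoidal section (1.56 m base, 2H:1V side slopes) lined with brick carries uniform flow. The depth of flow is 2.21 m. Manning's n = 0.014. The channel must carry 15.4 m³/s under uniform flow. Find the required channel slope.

With bottom width b = 1.56 m and side slope z = 2: A = (b + zy)y = (1.56 + 2×2.21)×2.21 = 13.22 m²; P = b + 2y√(1+z²) = 1.56 + 2×2.21×2.236 = 11.44 m.
Hydraulic radius R = A/P = 13.22/11.44 = 1.155 m.
From Manning's equation, S = [nQ / (1 A R^(2/3))]² = [0.014 × 15.4 / (1 × 13.22 × 1.155^(2/3))]² = 0.00022.

S = 0.00022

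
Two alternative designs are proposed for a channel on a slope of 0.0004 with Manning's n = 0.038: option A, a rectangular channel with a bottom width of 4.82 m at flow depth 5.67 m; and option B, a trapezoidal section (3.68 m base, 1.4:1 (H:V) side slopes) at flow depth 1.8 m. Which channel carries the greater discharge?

Channel A: Flow area A = b·y = 4.82 × 5.67 = 27.33 m². Wetted perimeter P = b + 2y = 4.82 + 2×5.67 = 16.16 m. Hydraulic radius R = A/P = 27.33/16.16 = 1.691 m. Q_A = (1/0.038)·27.33·1.691^(2/3)·√0.0004 = 20.42 m³/s.
Channel B: With bottom width b = 3.68 m and side slope z = 1.4: A = (b + zy)y = (3.68 + 1.4×1.8)×1.8 = 11.16 m²; P = b + 2y√(1+z²) = 3.68 + 2×1.8×1.72 = 9.874 m. Hydraulic radius R = A/P = 11.16/9.874 = 1.13 m. Q_B = (1/0.038)·11.16·1.13^(2/3)·√0.0004 = 6.373 m³/s.
Q_A = 20.42 m³/s vs Q_B = 6.373 m³/s, so channel A carries more.

channel A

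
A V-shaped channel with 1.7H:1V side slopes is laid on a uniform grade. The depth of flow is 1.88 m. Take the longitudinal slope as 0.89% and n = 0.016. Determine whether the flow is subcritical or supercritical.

supercritical

For a triangular section with side slope z = 1.7: A = zy² = 1.7×1.88² = 6.008 m²; P = 2y√(1+z²) = 2×1.88×1.972 = 7.416 m.
Hydraulic radius R = A/P = 6.008/7.416 = 0.8102 m.
V = (1/n) R^(2/3) √S = (1/0.016) × 0.8102^(2/3) × √0.0089 = 5.124 m/s. Hydraulic depth D_h = A/T = 6.008/6.392 = 0.94 m.
Froude number Fr = V/√(g·D_h) = 5.124/√(9.81×0.94) = 1.69, which is greater than 1, so the flow is supercritical.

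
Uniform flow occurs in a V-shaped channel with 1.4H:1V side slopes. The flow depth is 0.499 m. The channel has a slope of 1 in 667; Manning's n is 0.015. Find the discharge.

For a triangular section with side slope z = 1.4: A = zy² = 1.4×0.499² = 0.3486 m²; P = 2y√(1+z²) = 2×0.499×1.72 = 1.717 m.
Hydraulic radius R = A/P = 0.3486/1.717 = 0.203 m.
Manning's equation: Q = (1/n) A R^(2/3) S^(1/2) = (1/0.015) × 0.3486 × 0.203^(2/3) × 0.001499^(1/2) = 0.311 m³/s.

Q = 0.311 m³/s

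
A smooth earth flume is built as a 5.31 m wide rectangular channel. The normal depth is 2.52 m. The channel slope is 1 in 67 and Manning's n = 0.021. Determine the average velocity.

Flow area A = b·y = 5.31 × 2.52 = 13.38 m². Wetted perimeter P = b + 2y = 5.31 + 2×2.52 = 10.35 m.
Hydraulic radius R = A/P = 13.38/10.35 = 1.293 m.
From Manning's equation, V = (1/n) R^(2/3) S^(1/2) = (1/0.021) × 1.293^(2/3) × 0.01493^(1/2) = 6.9 m/s.

V = 6.9 m/s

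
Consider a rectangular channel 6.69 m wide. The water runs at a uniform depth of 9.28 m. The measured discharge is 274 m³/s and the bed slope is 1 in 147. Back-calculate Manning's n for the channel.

n = 0.034

Flow area A = b·y = 6.69 × 9.28 = 62.08 m². Wetted perimeter P = b + 2y = 6.69 + 2×9.28 = 25.25 m.
Hydraulic radius R = A/P = 62.08/25.25 = 2.459 m.
Rearranging Manning's equation: n = (1/Q) A R^(2/3) S^(1/2) = (1/274) × 62.08 × 2.459^(2/3) × √0.006803 = 0.034.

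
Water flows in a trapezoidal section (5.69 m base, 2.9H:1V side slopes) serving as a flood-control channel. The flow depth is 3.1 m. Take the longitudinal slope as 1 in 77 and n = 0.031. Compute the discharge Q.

With bottom width b = 5.69 m and side slope z = 2.9: A = (b + zy)y = (5.69 + 2.9×3.1)×3.1 = 45.51 m²; P = b + 2y√(1+z²) = 5.69 + 2×3.1×3.068 = 24.71 m.
Hydraulic radius R = A/P = 45.51/24.71 = 1.842 m.
Manning's equation: Q = (1/n) A R^(2/3) S^(1/2) = (1/0.031) × 45.51 × 1.842^(2/3) × 0.01299^(1/2) = 251 m³/s.

Q = 251 m³/s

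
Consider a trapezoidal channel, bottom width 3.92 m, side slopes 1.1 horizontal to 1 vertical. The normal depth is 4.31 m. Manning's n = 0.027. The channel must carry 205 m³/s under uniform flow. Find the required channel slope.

With bottom width b = 3.92 m and side slope z = 1.1: A = (b + zy)y = (3.92 + 1.1×4.31)×4.31 = 37.33 m²; P = b + 2y√(1+z²) = 3.92 + 2×4.31×1.487 = 16.73 m.
Hydraulic radius R = A/P = 37.33/16.73 = 2.231 m.
From Manning's equation, S = [nQ / (1 A R^(2/3))]² = [0.027 × 205 / (1 × 37.33 × 2.231^(2/3))]² = 0.00754.

S = 0.00754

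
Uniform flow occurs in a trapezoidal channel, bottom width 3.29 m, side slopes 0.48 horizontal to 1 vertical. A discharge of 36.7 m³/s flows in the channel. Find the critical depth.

At critical depth, Q² T / (g A³) = 1, i.e. A³/T = Q²/g = 36.7²/9.81 = 137.3.
Trying y = 2.67 m: A³/T = 310.7 — high.
Trying y = 1.72 m: A³/T = 71.79 — low.
Trying y = 2.09 m: A³/T = 136.4 — ≈ 137.3.

y_c = 2.09 m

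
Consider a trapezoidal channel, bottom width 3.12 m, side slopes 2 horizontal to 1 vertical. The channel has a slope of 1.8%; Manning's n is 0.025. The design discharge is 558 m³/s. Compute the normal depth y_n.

y_n = 4.65 m

Manning's equation rearranged: A R^(2/3) = nQ / (1·√S) = 0.025 × 558 / (√0.018) = 104.
At y = 3.86 m: A R^(2/3) = 67.59 — too small.
At y = 5.05 m: A R^(2/3) = 126.1 — too large.
At y = 4.65 m: A R^(2/3) = 104 — close enough.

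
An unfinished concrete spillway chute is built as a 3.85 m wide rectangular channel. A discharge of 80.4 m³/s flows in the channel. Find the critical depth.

For a rectangular channel, critical depth y_c = (q²/g)^(1/3) where q = Q/b = 80.4/3.85 = 20.88 m²/s.
So y_c = (20.88²/9.81)^(1/3) = 3.54 m.

y_c = 3.54 m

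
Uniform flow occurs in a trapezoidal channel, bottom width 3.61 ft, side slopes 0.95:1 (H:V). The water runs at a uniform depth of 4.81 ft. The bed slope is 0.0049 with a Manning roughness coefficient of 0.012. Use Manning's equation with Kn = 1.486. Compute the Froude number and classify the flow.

supercritical

With bottom width b = 3.61 ft and side slope z = 0.95: A = (b + zy)y = (3.61 + 0.95×4.81)×4.81 = 39.34 ft²; P = b + 2y√(1+z²) = 3.61 + 2×4.81×1.379 = 16.88 ft.
Hydraulic radius R = A/P = 39.34/16.88 = 2.331 ft.
V = (1.486/n) R^(2/3) √S = (1.486/0.012) × 2.331^(2/3) × √0.0049 = 15.24 ft/s. Hydraulic depth D_h = A/T = 39.34/12.75 = 3.086 ft.
Froude number Fr = V/√(g·D_h) = 15.24/√(32.2×3.086) = 1.53, which is greater than 1, so the flow is supercritical.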